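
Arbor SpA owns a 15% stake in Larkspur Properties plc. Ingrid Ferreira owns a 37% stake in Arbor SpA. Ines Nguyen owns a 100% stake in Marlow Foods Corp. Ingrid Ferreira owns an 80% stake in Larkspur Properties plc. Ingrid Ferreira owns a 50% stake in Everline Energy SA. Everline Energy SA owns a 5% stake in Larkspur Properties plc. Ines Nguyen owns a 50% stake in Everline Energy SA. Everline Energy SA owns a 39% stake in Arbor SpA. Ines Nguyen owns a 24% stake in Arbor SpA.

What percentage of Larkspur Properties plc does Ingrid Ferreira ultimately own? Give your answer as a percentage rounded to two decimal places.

90.98%

Ingrid reaches Larkspur along 4 paths.
Direct stake: 80% = 80%.
Via Everline: 50% × 5% = 2.5%.
Via Arbor: 37% × 15% = 5.55%.
Via Everline → Arbor: 50% × 39% × 15% = 2.925%.
Total: 80% + 2.5% + 5.55% + 2.925% = 90.975%.
Rounded: 90.98%.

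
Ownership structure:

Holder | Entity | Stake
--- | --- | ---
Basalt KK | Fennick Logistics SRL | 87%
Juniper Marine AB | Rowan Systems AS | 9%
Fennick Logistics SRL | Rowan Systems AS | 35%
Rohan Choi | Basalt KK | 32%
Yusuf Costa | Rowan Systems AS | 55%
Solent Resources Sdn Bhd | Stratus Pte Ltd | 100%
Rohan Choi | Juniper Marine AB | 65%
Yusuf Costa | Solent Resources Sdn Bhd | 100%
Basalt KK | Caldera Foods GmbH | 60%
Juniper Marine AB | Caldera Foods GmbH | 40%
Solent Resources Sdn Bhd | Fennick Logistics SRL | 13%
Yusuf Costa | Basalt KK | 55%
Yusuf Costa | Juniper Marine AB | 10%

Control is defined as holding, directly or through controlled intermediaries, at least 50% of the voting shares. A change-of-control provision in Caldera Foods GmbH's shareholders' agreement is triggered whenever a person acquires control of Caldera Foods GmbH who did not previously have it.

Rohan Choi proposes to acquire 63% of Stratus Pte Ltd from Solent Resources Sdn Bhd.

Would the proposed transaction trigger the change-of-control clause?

The purchase adds only to Rohan's holdings (Solent's stake shrinks), so Rohan is the only person who could newly come to control Caldera.
Rohan holds 65% of Juniper, so Rohan controls Juniper.
In Caldera, Rohan's side holds only 40%, not ≥ 50%.
So before the transaction, Rohan does not control Caldera.
After the purchase, Rohan holds 63% of Stratus directly, and Solent's stake falls to 37%.
Rohan holds 63% of Stratus, so Rohan controls Stratus.
After the transaction, Rohan's side holds 40% of Caldera, not ≥ 50%, so Rohan still does not control Caldera.
No new person acquires control, so the clause is not triggered.

No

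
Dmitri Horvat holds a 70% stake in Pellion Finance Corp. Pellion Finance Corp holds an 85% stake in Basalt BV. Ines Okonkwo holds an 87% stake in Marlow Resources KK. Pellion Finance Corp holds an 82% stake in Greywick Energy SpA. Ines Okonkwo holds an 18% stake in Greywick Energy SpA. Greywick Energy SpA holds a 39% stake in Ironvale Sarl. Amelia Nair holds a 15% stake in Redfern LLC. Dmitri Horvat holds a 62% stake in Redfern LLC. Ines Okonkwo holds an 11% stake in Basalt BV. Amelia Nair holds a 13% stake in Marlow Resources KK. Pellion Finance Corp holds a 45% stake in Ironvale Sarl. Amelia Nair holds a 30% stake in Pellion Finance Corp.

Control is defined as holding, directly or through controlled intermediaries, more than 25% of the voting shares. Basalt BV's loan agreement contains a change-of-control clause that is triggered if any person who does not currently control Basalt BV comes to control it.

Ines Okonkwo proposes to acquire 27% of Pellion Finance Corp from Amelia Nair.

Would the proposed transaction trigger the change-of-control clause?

Yes

The purchase adds only to Ines's holdings (Amelia's stake shrinks), so Ines is the only person who could newly come to control Basalt.
Ines holds 87% of Marlow, so Ines controls Marlow.
In Basalt, Ines's side holds only 11%, not > 25%.
So before the transaction, Ines does not control Basalt.
After the purchase, Ines holds 27% of Pellion directly, and Amelia's stake falls to 3%.
Ines holds 27% of Pellion, so Ines controls Pellion.
Pellion and Ines together hold 85% + 11% = 96% of Basalt, so Ines controls Basalt.
Ines did not control Basalt before and does after, so the clause is triggered.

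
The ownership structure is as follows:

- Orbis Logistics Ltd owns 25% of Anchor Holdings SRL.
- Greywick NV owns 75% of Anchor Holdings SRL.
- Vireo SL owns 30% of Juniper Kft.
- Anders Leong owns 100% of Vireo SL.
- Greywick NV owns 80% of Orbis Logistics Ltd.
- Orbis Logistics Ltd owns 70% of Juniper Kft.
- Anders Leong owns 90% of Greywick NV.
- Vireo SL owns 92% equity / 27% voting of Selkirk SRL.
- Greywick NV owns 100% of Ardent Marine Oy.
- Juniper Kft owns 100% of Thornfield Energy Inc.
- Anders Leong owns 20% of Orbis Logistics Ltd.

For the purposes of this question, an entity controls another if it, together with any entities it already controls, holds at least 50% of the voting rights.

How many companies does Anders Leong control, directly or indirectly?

7

Anders holds 90% of Greywick, so Anders controls Greywick.
Anders holds 100% of Vireo, so Anders controls Vireo.
Anders and Greywick together hold 20% + 80% = 100% of Orbis, so Anders controls Orbis.
Greywick holds 100% of Ardent, so Anders controls Ardent.
Orbis and Vireo together hold 70% + 30% = 100% of Juniper, so Anders controls Juniper.
Juniper holds 100% of Thornfield, so Anders controls Thornfield.
Orbis and Greywick together hold 25% + 75% = 100% of Anchor, so Anders controls Anchor.
No other company's threshold is met.
Anders controls 7 companies.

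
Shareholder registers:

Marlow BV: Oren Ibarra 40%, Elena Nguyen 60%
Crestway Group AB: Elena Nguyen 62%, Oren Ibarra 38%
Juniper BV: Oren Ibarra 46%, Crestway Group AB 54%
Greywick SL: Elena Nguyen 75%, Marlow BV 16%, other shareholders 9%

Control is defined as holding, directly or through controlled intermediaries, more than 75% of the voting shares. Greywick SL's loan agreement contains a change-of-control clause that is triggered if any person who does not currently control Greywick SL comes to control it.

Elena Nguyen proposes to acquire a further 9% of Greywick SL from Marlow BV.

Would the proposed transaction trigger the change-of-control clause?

Yes

The purchase adds only to Elena's holdings (Marlow's stake shrinks), so Elena is the only person who could newly come to control Greywick.
Elena's largest direct stake is 75% in Greywick, which does not meet the threshold, so Elena controls no company.
In Greywick, Elena's side holds only 75%, not > 75%.
So before the transaction, Elena does not control Greywick.
After the purchase, Elena's direct stake in Greywick rises to 75% + 9% = 84%, and Marlow's stake falls to 7%.
Elena holds 84% of Greywick, so Elena controls Greywick.
Elena did not control Greywick before and does after, so the clause is triggered.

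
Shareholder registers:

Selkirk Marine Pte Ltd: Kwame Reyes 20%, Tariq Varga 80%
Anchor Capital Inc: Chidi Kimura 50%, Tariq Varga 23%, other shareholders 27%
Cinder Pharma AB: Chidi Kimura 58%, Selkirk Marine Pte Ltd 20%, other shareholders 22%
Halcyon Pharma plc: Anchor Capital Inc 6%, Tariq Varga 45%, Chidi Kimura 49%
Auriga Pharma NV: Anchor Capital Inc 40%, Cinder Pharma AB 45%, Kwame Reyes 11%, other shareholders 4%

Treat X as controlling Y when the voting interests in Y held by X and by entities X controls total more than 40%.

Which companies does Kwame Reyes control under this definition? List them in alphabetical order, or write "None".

None

Kwame's largest direct stake is 20% in Selkirk, which does not meet the threshold.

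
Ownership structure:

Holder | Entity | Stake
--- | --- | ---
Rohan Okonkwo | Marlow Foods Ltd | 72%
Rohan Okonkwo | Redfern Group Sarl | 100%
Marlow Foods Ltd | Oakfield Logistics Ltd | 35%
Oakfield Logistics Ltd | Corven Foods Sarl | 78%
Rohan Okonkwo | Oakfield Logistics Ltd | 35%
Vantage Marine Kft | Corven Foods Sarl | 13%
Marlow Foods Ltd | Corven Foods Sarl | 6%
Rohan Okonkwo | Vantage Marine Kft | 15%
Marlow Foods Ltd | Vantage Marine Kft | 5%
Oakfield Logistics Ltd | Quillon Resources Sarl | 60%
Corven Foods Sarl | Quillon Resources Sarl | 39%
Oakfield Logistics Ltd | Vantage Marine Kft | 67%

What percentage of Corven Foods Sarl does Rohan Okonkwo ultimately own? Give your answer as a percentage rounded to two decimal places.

Rohan reaches Corven along 7 paths.
Via Marlow → Oakfield: 72% × 35% × 78% = 19.656%.
Via Oakfield: 35% × 78% = 27.3%.
Via Marlow → Vantage: 72% × 5% × 13% = 0.468%.
Via Vantage: 15% × 13% = 1.95%.
Via Marlow → Oakfield → Vantage: 72% × 35% × 67% × 13% = 2.19492%.
Via Oakfield → Vantage: 35% × 67% × 13% = 3.0485%.
Via Marlow: 72% × 6% = 4.32%.
Total: 19.656% + 27.3% + 0.468% + 1.95% + 2.19492% + 3.0485% + 4.32% = 58.93742%.
Rounded: 58.94%.

58.94%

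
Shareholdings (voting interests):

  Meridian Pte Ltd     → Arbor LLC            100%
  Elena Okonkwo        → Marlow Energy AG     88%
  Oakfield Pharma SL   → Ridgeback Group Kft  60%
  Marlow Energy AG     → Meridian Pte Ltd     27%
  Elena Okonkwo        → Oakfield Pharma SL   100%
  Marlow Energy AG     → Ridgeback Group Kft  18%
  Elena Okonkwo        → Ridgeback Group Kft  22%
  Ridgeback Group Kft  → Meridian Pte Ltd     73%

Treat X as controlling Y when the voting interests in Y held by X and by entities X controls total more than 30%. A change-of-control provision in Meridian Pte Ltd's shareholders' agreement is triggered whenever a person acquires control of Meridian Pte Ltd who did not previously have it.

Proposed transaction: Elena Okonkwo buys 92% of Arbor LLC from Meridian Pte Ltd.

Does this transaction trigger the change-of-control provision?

No

The purchase adds only to Elena's holdings (Meridian's stake shrinks), so Elena is the only person who could newly come to control Meridian.
Elena holds 100% of Oakfield, so Elena controls Oakfield.
Elena holds 88% of Marlow, so Elena controls Marlow.
Marlow and Elena and Oakfield together hold 18% + 22% + 60% = 100% of Ridgeback, so Elena controls Ridgeback.
Ridgeback and Marlow together hold 73% + 27% = 100% of Meridian, so Elena controls Meridian.
So Elena already controls Meridian before the transaction.
After the purchase, Elena holds 92% of Arbor directly, and Meridian's stake falls to 8%.
Elena controlled Meridian already, so this is not a new person acquiring control; every other person's position is unchanged or reduced.
No new person acquires control, so the clause is not triggered.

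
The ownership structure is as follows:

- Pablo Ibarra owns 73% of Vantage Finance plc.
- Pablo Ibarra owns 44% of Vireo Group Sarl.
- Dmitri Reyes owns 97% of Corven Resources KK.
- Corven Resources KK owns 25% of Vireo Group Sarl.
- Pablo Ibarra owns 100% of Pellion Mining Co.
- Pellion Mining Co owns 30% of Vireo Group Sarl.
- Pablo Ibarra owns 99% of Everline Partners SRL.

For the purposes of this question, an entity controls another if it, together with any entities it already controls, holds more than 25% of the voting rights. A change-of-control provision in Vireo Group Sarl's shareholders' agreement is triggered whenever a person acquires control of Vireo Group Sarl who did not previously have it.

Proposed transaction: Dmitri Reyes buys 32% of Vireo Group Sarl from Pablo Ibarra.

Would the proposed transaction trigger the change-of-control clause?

The purchase adds only to Dmitri's holdings (Pablo's stake shrinks), so Dmitri is the only person who could newly come to control Vireo.
Dmitri holds 97% of Corven, so Dmitri controls Corven.
In Vireo, Dmitri's side holds only 25%, not > 25%.
So before the transaction, Dmitri does not control Vireo.
After the purchase, Dmitri holds 32% of Vireo directly, and Pablo's stake falls to 12%.
Corven and Dmitri together hold 25% + 32% = 57% of Vireo, so Dmitri controls Vireo.
Dmitri did not control Vireo before and does after, so the clause is triggered.

Yes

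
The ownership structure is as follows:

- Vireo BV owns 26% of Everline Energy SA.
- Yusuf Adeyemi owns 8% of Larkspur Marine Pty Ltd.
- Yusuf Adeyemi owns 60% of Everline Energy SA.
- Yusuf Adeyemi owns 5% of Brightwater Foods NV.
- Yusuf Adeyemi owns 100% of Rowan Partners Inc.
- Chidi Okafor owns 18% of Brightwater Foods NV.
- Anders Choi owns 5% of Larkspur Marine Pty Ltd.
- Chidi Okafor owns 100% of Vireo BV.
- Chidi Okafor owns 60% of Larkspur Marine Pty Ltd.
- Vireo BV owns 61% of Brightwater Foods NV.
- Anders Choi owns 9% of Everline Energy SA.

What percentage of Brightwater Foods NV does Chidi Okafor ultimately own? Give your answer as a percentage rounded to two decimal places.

Chidi reaches Brightwater along 2 paths.
Direct stake: 18% = 18%.
Via Vireo: 100% × 61% = 61%.
Total: 18% + 61% = 79%.
Rounded: 79.00%.

79.00%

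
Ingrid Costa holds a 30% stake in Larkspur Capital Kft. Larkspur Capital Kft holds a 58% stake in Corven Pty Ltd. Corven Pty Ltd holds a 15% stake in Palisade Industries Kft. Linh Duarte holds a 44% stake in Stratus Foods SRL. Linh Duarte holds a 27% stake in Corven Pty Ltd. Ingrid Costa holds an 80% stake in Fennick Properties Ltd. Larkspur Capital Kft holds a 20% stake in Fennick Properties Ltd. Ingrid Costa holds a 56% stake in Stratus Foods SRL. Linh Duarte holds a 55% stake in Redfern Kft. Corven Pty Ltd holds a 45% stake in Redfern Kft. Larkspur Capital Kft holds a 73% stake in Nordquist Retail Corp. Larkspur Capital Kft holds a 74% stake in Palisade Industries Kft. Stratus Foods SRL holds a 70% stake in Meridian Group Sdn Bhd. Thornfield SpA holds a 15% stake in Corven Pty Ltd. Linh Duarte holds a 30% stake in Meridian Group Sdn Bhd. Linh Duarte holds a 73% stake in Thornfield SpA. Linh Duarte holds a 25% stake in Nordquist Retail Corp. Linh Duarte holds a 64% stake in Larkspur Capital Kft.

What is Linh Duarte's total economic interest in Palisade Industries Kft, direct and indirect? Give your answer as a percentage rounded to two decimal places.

Linh reaches Palisade along 4 paths.
Via Thornfield → Corven: 73% × 15% × 15% = 1.6425%.
Via Larkspur → Corven: 64% × 58% × 15% = 5.568%.
Via Corven: 27% × 15% = 4.05%.
Via Larkspur: 64% × 74% = 47.36%.
Total: 1.6425% + 5.568% + 4.05% + 47.36% = 58.6205%.
Rounded: 58.62%.

58.62%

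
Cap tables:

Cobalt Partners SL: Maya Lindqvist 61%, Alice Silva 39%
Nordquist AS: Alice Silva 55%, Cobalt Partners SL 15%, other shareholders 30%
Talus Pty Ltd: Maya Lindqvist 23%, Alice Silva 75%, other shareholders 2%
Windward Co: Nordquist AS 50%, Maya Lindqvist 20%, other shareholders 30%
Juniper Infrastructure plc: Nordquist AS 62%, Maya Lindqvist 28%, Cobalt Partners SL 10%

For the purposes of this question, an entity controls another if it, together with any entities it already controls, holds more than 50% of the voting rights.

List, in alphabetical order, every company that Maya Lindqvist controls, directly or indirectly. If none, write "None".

Maya holds 61% of Cobalt, so Maya controls Cobalt.
No other company's threshold is met.

Cobalt Partners SL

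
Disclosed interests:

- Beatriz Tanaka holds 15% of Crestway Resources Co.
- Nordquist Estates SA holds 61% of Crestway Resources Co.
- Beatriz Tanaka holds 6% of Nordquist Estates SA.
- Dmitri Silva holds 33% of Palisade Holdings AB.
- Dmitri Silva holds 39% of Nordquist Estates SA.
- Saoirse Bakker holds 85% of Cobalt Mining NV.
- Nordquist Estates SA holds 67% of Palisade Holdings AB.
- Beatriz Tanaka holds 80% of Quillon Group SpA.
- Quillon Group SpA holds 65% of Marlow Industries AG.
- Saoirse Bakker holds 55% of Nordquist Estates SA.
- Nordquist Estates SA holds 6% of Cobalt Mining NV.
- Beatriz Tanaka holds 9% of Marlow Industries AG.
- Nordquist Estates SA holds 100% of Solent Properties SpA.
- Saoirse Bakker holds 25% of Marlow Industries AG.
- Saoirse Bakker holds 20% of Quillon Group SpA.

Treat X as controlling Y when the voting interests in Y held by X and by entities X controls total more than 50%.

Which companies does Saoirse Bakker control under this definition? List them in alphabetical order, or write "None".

Cobalt Mining NV, Crestway Resources Co, Nordquist Estates SA, Palisade Holdings AB, Solent Properties SpA

Saoirse holds 55% of Nordquist, so Saoirse controls Nordquist.
Nordquist holds 100% of Solent, so Saoirse controls Solent.
Nordquist holds 67% of Palisade, so Saoirse controls Palisade.
Nordquist holds 61% of Crestway, so Saoirse controls Crestway.
Nordquist and Saoirse together hold 6% + 85% = 91% of Cobalt, so Saoirse controls Cobalt.
No other company's threshold is met.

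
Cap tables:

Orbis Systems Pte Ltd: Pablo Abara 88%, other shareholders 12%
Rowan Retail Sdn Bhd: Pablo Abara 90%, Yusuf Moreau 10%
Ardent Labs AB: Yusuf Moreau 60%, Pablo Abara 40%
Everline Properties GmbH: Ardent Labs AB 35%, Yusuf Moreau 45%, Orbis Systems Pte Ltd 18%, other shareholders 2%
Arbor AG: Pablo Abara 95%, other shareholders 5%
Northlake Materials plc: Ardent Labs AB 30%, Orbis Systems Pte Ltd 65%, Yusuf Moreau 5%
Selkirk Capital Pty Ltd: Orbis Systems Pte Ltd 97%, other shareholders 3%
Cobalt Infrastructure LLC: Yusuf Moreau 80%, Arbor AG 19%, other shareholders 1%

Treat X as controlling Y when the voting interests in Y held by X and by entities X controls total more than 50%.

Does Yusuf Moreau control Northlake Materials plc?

No

Yusuf holds 60% of Ardent, so Yusuf controls Ardent.
Ardent and Yusuf together hold 35% + 45% = 80% of Everline, so Yusuf controls Everline.
Yusuf holds 80% of Cobalt, so Yusuf controls Cobalt.
In Northlake, Yusuf's side holds only 30% + 5% = 35%, not > 50%.
So Yusuf does not control Northlake.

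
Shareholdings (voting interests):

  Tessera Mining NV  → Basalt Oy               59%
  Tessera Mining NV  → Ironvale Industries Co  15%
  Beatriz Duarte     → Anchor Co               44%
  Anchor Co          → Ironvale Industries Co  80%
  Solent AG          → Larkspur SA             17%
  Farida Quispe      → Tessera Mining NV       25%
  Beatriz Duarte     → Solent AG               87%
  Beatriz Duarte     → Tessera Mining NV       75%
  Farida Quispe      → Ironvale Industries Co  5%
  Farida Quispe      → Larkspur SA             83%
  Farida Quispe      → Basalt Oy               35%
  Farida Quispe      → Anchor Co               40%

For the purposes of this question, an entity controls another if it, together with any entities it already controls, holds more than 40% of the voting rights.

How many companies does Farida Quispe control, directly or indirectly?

Farida holds 83% of Larkspur, so Farida controls Larkspur.
No other company's threshold is met.
Farida controls 1 company.

1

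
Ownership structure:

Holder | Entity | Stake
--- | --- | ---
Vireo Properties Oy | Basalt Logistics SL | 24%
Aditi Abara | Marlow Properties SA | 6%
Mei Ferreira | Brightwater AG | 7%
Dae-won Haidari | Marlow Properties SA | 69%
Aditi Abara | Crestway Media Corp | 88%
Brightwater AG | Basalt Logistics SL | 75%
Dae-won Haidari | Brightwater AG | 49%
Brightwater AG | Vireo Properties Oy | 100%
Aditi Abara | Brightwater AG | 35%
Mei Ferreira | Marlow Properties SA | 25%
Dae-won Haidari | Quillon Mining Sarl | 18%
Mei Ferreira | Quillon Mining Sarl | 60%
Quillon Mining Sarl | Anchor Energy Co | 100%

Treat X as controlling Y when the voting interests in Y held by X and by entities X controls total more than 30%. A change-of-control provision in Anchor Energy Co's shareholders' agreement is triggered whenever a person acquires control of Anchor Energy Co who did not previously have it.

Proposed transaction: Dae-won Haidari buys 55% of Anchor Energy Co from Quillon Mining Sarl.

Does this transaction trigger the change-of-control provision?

Yes

The purchase adds only to Dae-won's holdings (Quillon's stake shrinks), so Dae-won is the only person who could newly come to control Anchor.
Dae-won holds 69% of Marlow, so Dae-won controls Marlow.
Dae-won holds 49% of Brightwater, so Dae-won controls Brightwater.
Brightwater holds 100% of Vireo, so Dae-won controls Vireo.
Vireo and Brightwater together hold 24% + 75% = 99% of Basalt, so Dae-won controls Basalt.
Neither Dae-won nor any entity Dae-won controls holds any voting interest in Anchor.
So before the transaction, Dae-won does not control Anchor.
After the purchase, Dae-won holds 55% of Anchor directly, and Quillon's stake falls to 45%.
Dae-won holds 55% of Anchor, so Dae-won controls Anchor.
Dae-won did not control Anchor before and does after, so the clause is triggered.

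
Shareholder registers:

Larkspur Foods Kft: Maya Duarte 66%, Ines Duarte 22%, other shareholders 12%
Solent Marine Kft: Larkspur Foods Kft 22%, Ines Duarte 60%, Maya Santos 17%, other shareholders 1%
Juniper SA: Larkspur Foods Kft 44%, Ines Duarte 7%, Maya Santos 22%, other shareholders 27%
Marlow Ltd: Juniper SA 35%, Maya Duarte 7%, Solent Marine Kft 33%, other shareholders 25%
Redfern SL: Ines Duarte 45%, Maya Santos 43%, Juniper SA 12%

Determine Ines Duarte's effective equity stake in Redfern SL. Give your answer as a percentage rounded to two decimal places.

Ines reaches Redfern along 3 paths.
Direct stake: 45% = 45%.
Via Larkspur → Juniper: 22% × 44% × 12% = 1.1616%.
Via Juniper: 7% × 12% = 0.84%.
Total: 45% + 1.1616% + 0.84% = 47.0016%.
Rounded: 47.00%.

47.00%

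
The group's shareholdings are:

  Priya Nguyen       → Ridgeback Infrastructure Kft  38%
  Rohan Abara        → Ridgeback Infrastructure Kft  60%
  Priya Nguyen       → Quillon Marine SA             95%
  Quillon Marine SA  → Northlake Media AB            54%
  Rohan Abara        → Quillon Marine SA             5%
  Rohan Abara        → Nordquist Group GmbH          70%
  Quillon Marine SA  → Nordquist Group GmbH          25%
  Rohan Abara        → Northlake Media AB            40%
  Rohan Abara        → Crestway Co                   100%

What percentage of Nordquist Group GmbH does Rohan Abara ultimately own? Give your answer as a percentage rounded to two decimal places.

Rohan reaches Nordquist along 2 paths.
Via Quillon: 5% × 25% = 1.25%.
Direct stake: 70% = 70%.
Total: 1.25% + 70% = 71.25%.

71.25%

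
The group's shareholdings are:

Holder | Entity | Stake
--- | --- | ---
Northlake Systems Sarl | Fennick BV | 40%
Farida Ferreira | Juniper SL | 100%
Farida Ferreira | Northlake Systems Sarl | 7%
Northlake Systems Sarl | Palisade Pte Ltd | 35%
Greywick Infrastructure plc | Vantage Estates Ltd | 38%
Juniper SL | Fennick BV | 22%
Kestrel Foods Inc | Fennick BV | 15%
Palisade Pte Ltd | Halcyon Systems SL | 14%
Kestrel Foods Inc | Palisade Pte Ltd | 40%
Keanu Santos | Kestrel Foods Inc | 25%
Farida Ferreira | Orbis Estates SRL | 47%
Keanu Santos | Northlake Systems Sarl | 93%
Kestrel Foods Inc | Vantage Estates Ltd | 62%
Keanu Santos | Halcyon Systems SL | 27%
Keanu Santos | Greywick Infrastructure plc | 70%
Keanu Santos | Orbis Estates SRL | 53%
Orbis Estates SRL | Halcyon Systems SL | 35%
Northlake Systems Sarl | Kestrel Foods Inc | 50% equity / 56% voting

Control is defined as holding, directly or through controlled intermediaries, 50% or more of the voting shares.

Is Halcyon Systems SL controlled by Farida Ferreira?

Farida holds 100% of Juniper, so Farida controls Juniper.
Neither Farida nor any entity Farida controls holds any voting interest in Halcyon.
So Farida does not control Halcyon.

No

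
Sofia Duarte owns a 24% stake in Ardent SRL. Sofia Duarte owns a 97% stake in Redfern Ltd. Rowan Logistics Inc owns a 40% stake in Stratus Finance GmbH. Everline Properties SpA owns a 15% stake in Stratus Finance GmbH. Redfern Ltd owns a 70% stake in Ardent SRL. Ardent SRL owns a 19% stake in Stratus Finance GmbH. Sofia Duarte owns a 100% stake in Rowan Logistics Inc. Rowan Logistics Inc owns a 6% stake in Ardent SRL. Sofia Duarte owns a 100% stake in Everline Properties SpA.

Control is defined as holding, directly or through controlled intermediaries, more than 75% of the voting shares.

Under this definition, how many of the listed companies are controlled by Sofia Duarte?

Sofia holds 97% of Redfern, so Sofia controls Redfern.
Sofia holds 100% of Rowan, so Sofia controls Rowan.
Rowan and Sofia and Redfern together hold 6% + 24% + 70% = 100% of Ardent, so Sofia controls Ardent.
Sofia holds 100% of Everline, so Sofia controls Everline.
No other company's threshold is met.
Sofia controls 4 companies.

4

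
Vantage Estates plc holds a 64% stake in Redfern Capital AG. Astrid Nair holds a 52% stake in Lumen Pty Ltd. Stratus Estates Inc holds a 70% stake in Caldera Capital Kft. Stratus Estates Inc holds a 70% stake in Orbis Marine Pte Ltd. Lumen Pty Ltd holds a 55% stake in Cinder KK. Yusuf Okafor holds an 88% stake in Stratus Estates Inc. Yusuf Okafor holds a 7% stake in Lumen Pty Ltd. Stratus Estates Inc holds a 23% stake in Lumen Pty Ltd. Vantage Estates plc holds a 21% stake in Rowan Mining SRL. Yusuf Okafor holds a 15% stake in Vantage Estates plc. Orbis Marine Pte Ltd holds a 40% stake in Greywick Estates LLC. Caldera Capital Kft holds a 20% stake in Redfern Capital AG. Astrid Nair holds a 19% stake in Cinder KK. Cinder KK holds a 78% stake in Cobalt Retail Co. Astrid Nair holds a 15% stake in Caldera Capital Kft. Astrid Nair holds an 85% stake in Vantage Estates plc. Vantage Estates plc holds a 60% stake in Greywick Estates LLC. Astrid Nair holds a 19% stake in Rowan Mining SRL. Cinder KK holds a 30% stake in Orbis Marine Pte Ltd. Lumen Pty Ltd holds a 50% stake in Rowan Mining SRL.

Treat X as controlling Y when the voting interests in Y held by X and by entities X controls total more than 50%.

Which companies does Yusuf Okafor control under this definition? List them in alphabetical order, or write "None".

Yusuf holds 88% of Stratus, so Yusuf controls Stratus.
Stratus holds 70% of Caldera, so Yusuf controls Caldera.
Stratus holds 70% of Orbis, so Yusuf controls Orbis.
No other company's threshold is met.

Caldera Capital Kft, Orbis Marine Pte Ltd, Stratus Estates Inc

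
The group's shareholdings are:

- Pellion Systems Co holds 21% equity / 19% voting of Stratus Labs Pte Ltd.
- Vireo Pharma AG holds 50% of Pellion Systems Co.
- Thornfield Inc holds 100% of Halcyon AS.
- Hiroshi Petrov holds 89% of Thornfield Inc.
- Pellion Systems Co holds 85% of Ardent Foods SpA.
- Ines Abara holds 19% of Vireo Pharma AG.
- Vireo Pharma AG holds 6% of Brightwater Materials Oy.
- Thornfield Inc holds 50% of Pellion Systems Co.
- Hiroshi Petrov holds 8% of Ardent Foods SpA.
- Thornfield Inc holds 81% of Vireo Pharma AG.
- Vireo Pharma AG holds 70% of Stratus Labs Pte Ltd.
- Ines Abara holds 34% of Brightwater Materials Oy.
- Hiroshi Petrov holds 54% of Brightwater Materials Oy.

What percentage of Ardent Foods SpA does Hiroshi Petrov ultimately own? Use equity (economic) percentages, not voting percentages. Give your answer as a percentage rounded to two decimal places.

76.46%

Hiroshi reaches Ardent along 3 paths.
Via Thornfield → Pellion: 89% × 50% × 85% = 37.825%.
Via Thornfield → Vireo → Pellion: 89% × 81% × 50% × 85% = 30.63825%.
Direct stake: 8% = 8%.
Total: 37.825% + 30.63825% + 8% = 76.46325%.
Rounded: 76.46%.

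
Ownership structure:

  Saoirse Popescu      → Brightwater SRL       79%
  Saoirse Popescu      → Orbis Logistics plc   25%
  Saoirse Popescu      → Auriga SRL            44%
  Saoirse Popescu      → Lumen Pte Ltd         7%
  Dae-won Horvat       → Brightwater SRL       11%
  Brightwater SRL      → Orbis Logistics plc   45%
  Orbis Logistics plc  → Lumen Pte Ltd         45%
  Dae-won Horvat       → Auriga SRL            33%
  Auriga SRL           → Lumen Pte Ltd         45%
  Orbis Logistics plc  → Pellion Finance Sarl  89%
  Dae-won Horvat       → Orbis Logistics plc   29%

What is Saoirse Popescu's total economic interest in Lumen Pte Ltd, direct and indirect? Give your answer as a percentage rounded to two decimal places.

Saoirse reaches Lumen along 4 paths.
Via Orbis: 25% × 45% = 11.25%.
Via Brightwater → Orbis: 79% × 45% × 45% = 15.9975%.
Via Auriga: 44% × 45% = 19.8%.
Direct stake: 7% = 7%.
Total: 11.25% + 15.9975% + 19.8% + 7% = 54.0475%.
Rounded: 54.05%.

54.05%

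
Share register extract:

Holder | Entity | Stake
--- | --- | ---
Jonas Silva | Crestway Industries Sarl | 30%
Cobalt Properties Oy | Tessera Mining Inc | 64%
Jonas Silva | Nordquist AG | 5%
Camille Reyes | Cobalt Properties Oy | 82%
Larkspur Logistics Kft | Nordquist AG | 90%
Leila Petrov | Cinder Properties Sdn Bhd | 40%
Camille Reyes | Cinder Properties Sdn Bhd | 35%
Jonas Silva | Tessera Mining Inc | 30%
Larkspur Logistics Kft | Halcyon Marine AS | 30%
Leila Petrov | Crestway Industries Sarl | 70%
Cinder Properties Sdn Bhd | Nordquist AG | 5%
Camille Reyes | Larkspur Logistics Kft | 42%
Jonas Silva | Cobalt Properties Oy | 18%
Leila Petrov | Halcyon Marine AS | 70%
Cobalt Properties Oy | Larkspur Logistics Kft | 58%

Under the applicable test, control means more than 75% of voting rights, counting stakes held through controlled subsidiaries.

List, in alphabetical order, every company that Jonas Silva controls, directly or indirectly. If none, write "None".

None

Jonas's largest direct stake is 30% in Crestway, which does not meet the threshold.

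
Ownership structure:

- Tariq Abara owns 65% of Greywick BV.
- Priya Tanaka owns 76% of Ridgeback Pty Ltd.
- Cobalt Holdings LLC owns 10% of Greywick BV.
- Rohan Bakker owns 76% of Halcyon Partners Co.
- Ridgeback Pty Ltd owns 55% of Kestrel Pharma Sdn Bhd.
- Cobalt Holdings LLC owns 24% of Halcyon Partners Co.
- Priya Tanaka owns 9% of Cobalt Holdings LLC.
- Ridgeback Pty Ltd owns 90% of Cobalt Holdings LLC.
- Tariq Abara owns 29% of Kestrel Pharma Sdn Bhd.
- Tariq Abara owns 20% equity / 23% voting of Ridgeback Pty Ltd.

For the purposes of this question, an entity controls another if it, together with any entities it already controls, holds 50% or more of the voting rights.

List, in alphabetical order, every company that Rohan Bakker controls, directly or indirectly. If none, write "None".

Rohan holds 76% of Halcyon, so Rohan controls Halcyon.
No other company's threshold is met.

Halcyon Partners Co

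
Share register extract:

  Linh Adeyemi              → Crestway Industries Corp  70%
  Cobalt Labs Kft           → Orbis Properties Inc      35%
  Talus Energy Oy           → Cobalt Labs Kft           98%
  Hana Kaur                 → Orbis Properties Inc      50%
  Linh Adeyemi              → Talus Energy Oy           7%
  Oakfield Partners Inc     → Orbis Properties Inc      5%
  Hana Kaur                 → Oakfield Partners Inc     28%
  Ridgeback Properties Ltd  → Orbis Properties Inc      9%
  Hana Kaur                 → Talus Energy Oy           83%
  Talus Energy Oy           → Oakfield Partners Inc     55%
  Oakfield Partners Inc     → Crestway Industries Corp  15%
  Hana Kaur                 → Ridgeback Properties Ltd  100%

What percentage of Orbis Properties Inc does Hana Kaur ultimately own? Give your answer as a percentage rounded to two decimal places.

91.15%

Hana reaches Orbis along 5 paths.
Via Oakfield: 28% × 5% = 1.4%.
Via Talus → Oakfield: 83% × 55% × 5% = 2.2825%.
Via Talus → Cobalt: 83% × 98% × 35% = 28.469%.
Direct stake: 50% = 50%.
Via Ridgeback: 100% × 9% = 9%.
Total: 1.4% + 2.2825% + 28.469% + 50% + 9% = 91.1515%.
Rounded: 91.15%.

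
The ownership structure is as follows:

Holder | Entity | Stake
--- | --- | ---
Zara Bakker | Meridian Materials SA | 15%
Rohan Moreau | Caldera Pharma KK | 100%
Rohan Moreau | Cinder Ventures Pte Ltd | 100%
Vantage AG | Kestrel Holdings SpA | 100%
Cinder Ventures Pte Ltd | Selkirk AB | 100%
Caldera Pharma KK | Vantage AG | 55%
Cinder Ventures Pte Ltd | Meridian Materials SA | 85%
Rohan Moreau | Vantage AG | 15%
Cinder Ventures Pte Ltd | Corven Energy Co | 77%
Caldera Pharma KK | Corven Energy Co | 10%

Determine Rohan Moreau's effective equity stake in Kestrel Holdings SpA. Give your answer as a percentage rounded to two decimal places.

70.00%

Rohan reaches Kestrel along 2 paths.
Via Caldera → Vantage: 100% × 55% × 100% = 55%.
Via Vantage: 15% × 100% = 15%.
Total: 55% + 15% = 70%.
Rounded: 70.00%.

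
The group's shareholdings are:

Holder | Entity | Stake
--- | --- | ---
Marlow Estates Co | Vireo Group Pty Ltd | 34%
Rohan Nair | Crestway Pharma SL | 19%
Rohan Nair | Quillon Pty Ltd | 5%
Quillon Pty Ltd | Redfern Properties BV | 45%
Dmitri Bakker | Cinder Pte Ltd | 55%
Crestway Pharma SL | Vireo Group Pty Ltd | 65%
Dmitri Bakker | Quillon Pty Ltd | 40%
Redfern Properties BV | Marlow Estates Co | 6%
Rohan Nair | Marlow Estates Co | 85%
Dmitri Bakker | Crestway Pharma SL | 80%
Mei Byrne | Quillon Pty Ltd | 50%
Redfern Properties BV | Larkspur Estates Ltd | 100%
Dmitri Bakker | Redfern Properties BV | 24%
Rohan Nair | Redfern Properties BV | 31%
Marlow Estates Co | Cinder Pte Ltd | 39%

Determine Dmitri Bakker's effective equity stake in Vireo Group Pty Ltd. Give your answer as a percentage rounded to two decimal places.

52.86%

Dmitri reaches Vireo along 3 paths.
Via Quillon → Redfern → Marlow: 40% × 45% × 6% × 34% = 0.3672%.
Via Redfern → Marlow: 24% × 6% × 34% = 0.4896%.
Via Crestway: 80% × 65% = 52%.
Total: 0.3672% + 0.4896% + 52% = 52.8568%.
Rounded: 52.86%.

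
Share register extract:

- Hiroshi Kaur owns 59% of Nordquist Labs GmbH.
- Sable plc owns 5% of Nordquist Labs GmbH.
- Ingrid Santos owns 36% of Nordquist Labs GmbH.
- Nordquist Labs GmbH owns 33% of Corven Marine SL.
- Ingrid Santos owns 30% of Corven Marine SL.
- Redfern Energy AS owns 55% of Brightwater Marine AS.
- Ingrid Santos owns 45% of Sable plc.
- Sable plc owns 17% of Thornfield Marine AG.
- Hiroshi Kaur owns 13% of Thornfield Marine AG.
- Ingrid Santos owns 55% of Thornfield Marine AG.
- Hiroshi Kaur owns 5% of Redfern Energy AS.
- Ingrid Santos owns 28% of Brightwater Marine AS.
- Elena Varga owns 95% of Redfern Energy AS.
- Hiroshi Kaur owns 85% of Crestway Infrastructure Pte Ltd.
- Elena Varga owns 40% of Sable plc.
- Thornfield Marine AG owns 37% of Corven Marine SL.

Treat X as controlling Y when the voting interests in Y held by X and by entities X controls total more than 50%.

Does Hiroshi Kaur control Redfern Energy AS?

Hiroshi holds 59% of Nordquist, so Hiroshi controls Nordquist.
Hiroshi holds 85% of Crestway, so Hiroshi controls Crestway.
In Redfern, Hiroshi's side holds only 5%, not > 50%.
So Hiroshi does not control Redfern.

No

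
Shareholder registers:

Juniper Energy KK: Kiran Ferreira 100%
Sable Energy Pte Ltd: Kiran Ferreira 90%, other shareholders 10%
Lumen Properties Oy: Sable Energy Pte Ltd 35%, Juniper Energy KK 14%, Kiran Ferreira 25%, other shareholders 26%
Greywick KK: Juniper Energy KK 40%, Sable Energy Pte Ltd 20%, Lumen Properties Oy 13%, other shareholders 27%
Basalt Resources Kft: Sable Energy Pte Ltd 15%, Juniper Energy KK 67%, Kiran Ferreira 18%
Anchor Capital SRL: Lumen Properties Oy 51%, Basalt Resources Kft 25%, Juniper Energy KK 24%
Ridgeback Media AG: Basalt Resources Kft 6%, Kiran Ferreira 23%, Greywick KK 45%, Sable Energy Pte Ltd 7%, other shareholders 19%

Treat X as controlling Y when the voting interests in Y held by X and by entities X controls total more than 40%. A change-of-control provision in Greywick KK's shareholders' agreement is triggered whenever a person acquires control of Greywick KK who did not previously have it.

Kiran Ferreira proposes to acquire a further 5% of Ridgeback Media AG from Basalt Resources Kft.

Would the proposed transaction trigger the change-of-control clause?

The purchase adds only to Kiran's holdings (Basalt's stake shrinks), so Kiran is the only person who could newly come to control Greywick.
Kiran holds 90% of Sable, so Kiran controls Sable.
Kiran holds 100% of Juniper, so Kiran controls Juniper.
Sable and Juniper and Kiran together hold 35% + 14% + 25% = 74% of Lumen, so Kiran controls Lumen.
Juniper and Sable and Lumen together hold 40% + 20% + 13% = 73% of Greywick, so Kiran controls Greywick.
So Kiran already controls Greywick before the transaction.
After the purchase, Kiran's direct stake in Ridgeback rises to 23% + 5% = 28%, and Basalt's stake falls to 1%.
Kiran controlled Greywick already, so this is not a new person acquiring control; every other person's position is unchanged or reduced.
No new person acquires control, so the clause is not triggered.

No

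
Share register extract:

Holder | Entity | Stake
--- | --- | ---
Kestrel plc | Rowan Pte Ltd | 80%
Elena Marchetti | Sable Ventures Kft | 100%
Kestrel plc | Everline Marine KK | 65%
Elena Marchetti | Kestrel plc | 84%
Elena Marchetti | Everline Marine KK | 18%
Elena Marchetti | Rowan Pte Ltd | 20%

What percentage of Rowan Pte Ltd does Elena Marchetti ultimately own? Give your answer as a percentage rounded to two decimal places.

Elena reaches Rowan along 2 paths.
Via Kestrel: 84% × 80% = 67.2%.
Direct stake: 20% = 20%.
Total: 67.2% + 20% = 87.2%.
Rounded: 87.20%.

87.20%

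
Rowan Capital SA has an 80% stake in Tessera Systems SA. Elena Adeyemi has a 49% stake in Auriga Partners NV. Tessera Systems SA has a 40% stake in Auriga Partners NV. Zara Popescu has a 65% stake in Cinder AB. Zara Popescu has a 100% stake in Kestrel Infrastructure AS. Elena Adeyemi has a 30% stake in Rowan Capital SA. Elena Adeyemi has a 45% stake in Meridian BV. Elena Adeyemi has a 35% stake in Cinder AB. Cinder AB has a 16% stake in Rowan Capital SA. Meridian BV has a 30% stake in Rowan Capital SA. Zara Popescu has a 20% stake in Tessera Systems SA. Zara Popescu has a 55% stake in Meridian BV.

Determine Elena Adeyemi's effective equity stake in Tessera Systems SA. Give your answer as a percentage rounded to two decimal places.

39.28%

Elena reaches Tessera along 3 paths.
Via Meridian → Rowan: 45% × 30% × 80% = 10.8%.
Via Cinder → Rowan: 35% × 16% × 80% = 4.48%.
Via Rowan: 30% × 80% = 24%.
Total: 10.8% + 4.48% + 24% = 39.28%.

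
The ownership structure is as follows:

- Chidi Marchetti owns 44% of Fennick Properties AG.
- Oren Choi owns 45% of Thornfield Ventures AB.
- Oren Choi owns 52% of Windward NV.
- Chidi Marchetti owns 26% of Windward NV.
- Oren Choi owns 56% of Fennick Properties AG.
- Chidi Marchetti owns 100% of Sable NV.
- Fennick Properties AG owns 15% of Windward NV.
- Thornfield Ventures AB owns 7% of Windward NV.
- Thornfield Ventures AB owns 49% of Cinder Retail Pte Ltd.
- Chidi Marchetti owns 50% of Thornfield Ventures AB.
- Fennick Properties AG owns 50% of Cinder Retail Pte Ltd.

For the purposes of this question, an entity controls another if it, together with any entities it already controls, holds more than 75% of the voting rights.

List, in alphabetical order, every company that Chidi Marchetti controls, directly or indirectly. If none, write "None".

Chidi holds 100% of Sable, so Chidi controls Sable.
No other company's threshold is met.

Sable NV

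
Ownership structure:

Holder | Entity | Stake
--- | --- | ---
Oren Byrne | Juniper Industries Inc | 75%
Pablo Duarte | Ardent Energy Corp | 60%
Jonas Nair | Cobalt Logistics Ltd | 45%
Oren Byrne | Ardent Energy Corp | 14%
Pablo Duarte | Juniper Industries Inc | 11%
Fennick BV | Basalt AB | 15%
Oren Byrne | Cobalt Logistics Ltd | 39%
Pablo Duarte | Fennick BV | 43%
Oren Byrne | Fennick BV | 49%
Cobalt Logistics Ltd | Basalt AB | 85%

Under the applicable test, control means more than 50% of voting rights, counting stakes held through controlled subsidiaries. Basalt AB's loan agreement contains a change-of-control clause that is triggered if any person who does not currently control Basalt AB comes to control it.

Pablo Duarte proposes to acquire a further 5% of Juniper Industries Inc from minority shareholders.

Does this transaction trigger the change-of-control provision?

The purchase changes only Pablo's holdings, so Pablo is the only person who could newly come to control Basalt.
Pablo holds 60% of Ardent, so Pablo controls Ardent.
Neither Pablo nor any entity Pablo controls holds any voting interest in Basalt.
So before the transaction, Pablo does not control Basalt.
After the purchase, Pablo's direct stake in Juniper rises to 11% + 5% = 16%.
Pablo's side now holds 16% of Juniper, not > 50%, so Pablo still does not control Juniper.
After the transaction, neither Pablo nor any entity Pablo controls holds a voting interest in Basalt, so Pablo still does not control it.
No new person acquires control, so the clause is not triggered.

No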